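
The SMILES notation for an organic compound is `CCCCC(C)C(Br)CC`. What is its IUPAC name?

The longest carbon chain is 8 atoms: the parent is octane.
Choose the numbering such that the substituent locant set {3,4} is lower than {5,6} at the first point of difference.
With this numbering: a bromo group at C-3; a methyl group at C-4.
The substituents are ordered alphabetically, ignoring any di-/tri- multipliers.
Putting it together: 3-bromo-4-methyloctane.

3-bromo-4-methyloctane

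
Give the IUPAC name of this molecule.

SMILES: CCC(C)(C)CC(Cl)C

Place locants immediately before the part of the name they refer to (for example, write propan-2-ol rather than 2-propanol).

2-chloro-4,4-dimethylhexane

The longest continuous carbon chain has 6 atoms, so the parent hydride is hexane.
Choose the numbering such that the substituent locant set {2,4,4} is lower than {3,3,5} at the first point of difference.
This places a chloro group at C-2; two methyl groups at C-4.
Substituent prefixes are cited in alphabetical order (multiplying prefixes like di-/tri- are ignored for ordering).
The name is 2-chloro-4,4-dimethylhexane.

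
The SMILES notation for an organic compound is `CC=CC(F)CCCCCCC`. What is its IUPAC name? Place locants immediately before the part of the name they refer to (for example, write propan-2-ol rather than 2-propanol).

Counting along the main chain through the multiple bond gives 11 carbons: the parent is undecane.
A C=C double bond in the chain gives the infix -ene-.
The numbering direction is chosen so that numbering from this end puts the double bond at C-2 rather than C-9.
That gives the double bond between C-2 and C-3; a fluoro group at C-4.
Putting it together: 4-fluoroundec-2-ene.

4-fluoroundec-2-ene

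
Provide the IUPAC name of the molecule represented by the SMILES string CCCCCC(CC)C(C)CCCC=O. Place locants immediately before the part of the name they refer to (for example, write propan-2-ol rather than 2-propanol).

6-ethyl-5-methylundecanal

The longest carbon chain that includes the –CHO group has 11 carbons, so the parent hydride is undecane.
An aldehyde (terminal –CHO) is the principal characteristic group, giving the suffix -al.
Number the chain so that the aldehyde carbon is C-1 by definition.
This places an ethyl group at C-6; a methyl group at C-5.
Substituent prefixes are cited in alphabetical order (multiplying prefixes like di-/tri- are ignored for ordering).
The name is 6-ethyl-5-methylundecanal.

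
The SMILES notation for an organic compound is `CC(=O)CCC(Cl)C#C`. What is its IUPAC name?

The longest chain bearing the carbonyl and the multiple bond is 7 carbons long (heptane).
A ketone (C=O on an internal carbon) is the principal characteristic group, giving the suffix -one.
The chain contains a C≡C triple bond, so the unsaturation ending is -yne.
Choose the numbering such that numbering from this end puts the carbonyl group at C-2 rather than C-6.
This places the carbonyl at C-2; the triple bond between C-6 and C-7; a chloro group at C-5.
Assembling the pieces gives 5-chlorohept-6-yn-2-one.

5-chlorohept-6-yn-2-one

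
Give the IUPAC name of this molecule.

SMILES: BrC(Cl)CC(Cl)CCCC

1-bromo-1,3-dichloroheptane

The longest carbon chain is 7 atoms: the parent is heptane.
The numbering direction is chosen so that the substituent locant set {1,1,3} is lower than {5,7,7} at the first point of difference.
With this numbering: a bromo group at C-1; chloro groups at C-1 and C-3.
Prefixes are listed alphabetically: bromo, chloro.
The name is 1-bromo-1,3-dichloroheptane.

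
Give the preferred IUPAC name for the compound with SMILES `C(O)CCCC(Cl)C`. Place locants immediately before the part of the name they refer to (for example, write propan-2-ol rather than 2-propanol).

5-chlorohexan-1-ol

Counting along the main chain through the –OH group gives 6 carbons: the parent is hexane.
The highest-priority functional group is an alcohol (–OH), so the name ends in -ol.
Choose the numbering such that numbering from this end puts the hydroxyl group at C-1 rather than C-6.
That gives the hydroxyl at C-1; a chloro group at C-5.
Putting it together: 5-chlorohexan-1-ol.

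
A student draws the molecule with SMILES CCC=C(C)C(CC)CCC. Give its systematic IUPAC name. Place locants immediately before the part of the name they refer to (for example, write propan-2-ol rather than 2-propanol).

5-ethyl-4-methyloct-3-ene

The longest carbon chain that includes the multiple bond has 8 carbons, so the parent hydride is octane.
There is one C=C double bond, indicated by the ending -ene.
The numbering direction is chosen so that numbering from this end puts the double bond at C-3 rather than C-5.
This places the double bond between C-3 and C-4; an ethyl group at C-5; a methyl group at C-4.
Substituent prefixes are cited in alphabetical order (multiplying prefixes like di-/tri- are ignored for ordering).
Assembling the pieces gives 5-ethyl-4-methyloct-3-ene.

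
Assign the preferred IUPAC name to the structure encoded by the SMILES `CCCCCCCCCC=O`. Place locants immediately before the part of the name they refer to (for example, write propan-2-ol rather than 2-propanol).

Counting along the main chain through the –CHO group gives 10 carbons: the parent is decane.
An aldehyde (terminal –CHO) is the principal characteristic group, giving the suffix -al.
Number the chain so that the aldehyde carbon is C-1 by definition.
Assembling the pieces gives decanal.

decanal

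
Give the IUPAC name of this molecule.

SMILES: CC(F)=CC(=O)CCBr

The longest chain bearing the carbonyl and the multiple bond is 6 carbons long (hexane).
The highest-priority functional group is a ketone (C=O on an internal carbon), so the name ends in -one.
There is one C=C double bond, indicated by the ending -ene.
Choose the numbering such that numbering from this end puts the carbonyl group at C-3 rather than C-4.
With this numbering: the carbonyl at C-3; the double bond between C-4 and C-5; a bromo group at C-1; a fluoro group at C-5.
Substituent prefixes are cited in alphabetical order (multiplying prefixes like di-/tri- are ignored for ordering).
Assembling the pieces gives 1-bromo-5-fluorohex-4-en-3-one.

1-bromo-5-fluorohex-4-en-3-one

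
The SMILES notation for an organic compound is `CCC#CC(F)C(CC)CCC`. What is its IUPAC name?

The longest carbon chain that includes the multiple bond has 9 carbons, so the parent hydride is nonane.
A C≡C triple bond in the chain gives the infix -yne-.
Choose the numbering such that numbering from this end puts the triple bond at C-3 rather than C-6.
This places the triple bond between C-3 and C-4; an ethyl group at C-6; a fluoro group at C-5.
Substituent prefixes are cited in alphabetical order (multiplying prefixes like di-/tri- are ignored for ordering).
Putting it together: 6-ethyl-5-fluoronon-3-yne.

6-ethyl-5-fluoronon-3-yne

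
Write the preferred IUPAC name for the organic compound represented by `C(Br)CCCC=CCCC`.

The longest carbon chain that includes the multiple bond has 9 carbons, so the parent hydride is nonane.
The chain contains a C=C double bond, so the unsaturation ending is -ene.
Choose the numbering such that numbering from this end puts the double bond at C-4 rather than C-5.
With this numbering: the double bond between C-4 and C-5; a bromo group at C-9.
Assembling the pieces gives 9-bromonon-4-ene.

9-bromonon-4-ene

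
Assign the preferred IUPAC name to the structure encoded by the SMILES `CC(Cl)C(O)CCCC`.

The longest carbon chain that includes the –OH group has 7 carbons, so the parent hydride is heptane.
An alcohol (–OH) is the principal characteristic group, giving the suffix -ol.
Number the chain so that numbering from this end puts the hydroxyl group at C-3 rather than C-5.
This places the hydroxyl at C-3; a chloro group at C-2.
The name is 2-chloroheptan-3-ol.

2-chloroheptan-3-ol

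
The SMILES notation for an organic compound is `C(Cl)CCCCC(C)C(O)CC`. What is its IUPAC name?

The longest carbon chain that includes the –OH group has 9 carbons, so the parent hydride is nonane.
The principal characteristic group is an alcohol (–OH), named with the suffix -ol.
Number the chain so that numbering from this end puts the hydroxyl group at C-3 rather than C-7.
With this numbering: the hydroxyl at C-3; a chloro group at C-9; a methyl group at C-4.
Substituent prefixes are cited in alphabetical order (multiplying prefixes like di-/tri- are ignored for ordering).
Putting it together: 9-chloro-4-methylnonan-3-ol.

9-chloro-4-methylnonan-3-ol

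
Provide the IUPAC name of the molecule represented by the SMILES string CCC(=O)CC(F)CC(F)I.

5,7-difluoro-7-iodoheptan-3-one

The longest carbon chain that includes the carbonyl has 7 carbons, so the parent hydride is heptane.
The highest-priority functional group is a ketone (C=O on an internal carbon), so the name ends in -one.
Number the chain so that numbering from this end puts the carbonyl group at C-3 rather than C-5.
That gives the carbonyl at C-3; fluoro groups at C-5 and C-7; an iodo group at C-7.
The substituents are ordered alphabetically, ignoring any di-/tri- multipliers.
The name is 5,7-difluoro-7-iodoheptan-3-one.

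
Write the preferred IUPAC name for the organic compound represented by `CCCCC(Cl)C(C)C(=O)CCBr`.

1-bromo-5-chloro-4-methylnonan-3-one

Counting along the main chain through the carbonyl gives 9 carbons: the parent is nonane.
A ketone (C=O on an internal carbon) is the principal characteristic group, giving the suffix -one.
Number the chain so that numbering from this end puts the carbonyl group at C-3 rather than C-7.
With this numbering: the carbonyl at C-3; a bromo group at C-1; a chloro group at C-5; a methyl group at C-4.
Prefixes are listed alphabetically: bromo, chloro, methyl.
The name is 1-bromo-5-chloro-4-methylnonan-3-one.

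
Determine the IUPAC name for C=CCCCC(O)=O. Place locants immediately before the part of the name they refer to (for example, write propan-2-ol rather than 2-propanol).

The longest carbon chain that includes the –COOH group and the multiple bond has 6 carbons, so the parent hydride is hexane.
The highest-priority functional group is a carboxylic acid (terminal –COOH), so the name ends in -oic acid.
The chain contains a C=C double bond, so the unsaturation ending is -ene.
Number the chain so that the carboxylic acid carbon is C-1 by definition.
That gives the double bond between C-5 and C-6.
Assembling the pieces gives hex-5-enoic acid.

hex-5-enoic acid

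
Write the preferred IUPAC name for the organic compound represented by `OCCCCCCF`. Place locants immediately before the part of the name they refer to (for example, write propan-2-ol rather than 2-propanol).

The longest chain bearing the –OH group is 6 carbons long (hexane).
The highest-priority functional group is an alcohol (–OH), so the name ends in -ol.
Number the chain so that numbering from this end puts the hydroxyl group at C-1 rather than C-6.
This places the hydroxyl at C-1; a fluoro group at C-6.
Assembling the pieces gives 6-fluorohexan-1-ol.

6-fluorohexan-1-ol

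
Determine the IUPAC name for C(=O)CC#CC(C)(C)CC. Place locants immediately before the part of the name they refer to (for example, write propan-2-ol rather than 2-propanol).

5,5-dimethylhept-3-ynal

Counting along the main chain through the –CHO group and the multiple bond gives 7 carbons: the parent is heptane.
The highest-priority functional group is an aldehyde (terminal –CHO), so the name ends in -al.
A C≡C triple bond in the chain gives the infix -yne-.
Choose the numbering such that the aldehyde carbon is C-1 by definition.
With this numbering: the triple bond between C-3 and C-4; two methyl groups at C-5.
Assembling the pieces gives 5,5-dimethylhept-3-ynal.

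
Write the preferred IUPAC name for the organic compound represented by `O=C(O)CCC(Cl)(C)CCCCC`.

4-chloro-4-methylnonanoic acid

The longest carbon chain that includes the –COOH group has 9 carbons, so the parent hydride is nonane.
The highest-priority functional group is a carboxylic acid (terminal –COOH), so the name ends in -oic acid.
The numbering direction is chosen so that the carboxylic acid carbon is C-1 by definition.
That gives a chloro group at C-4; a methyl group at C-4.
Prefixes are listed alphabetically: chloro, methyl.
Putting it together: 4-chloro-4-methylnonanoic acid.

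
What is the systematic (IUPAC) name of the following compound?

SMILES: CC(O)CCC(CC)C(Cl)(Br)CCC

6-bromo-6-chloro-5-ethylnonan-2-ol

The longest chain bearing the –OH group is 9 carbons long (nonane).
An alcohol (–OH) is the principal characteristic group, giving the suffix -ol.
Choose the numbering such that numbering from this end puts the hydroxyl group at C-2 rather than C-8.
With this numbering: the hydroxyl at C-2; a bromo group at C-6; a chloro group at C-6; an ethyl group at C-5.
Substituent prefixes are cited in alphabetical order (multiplying prefixes like di-/tri- are ignored for ordering).
Putting it together: 6-bromo-6-chloro-5-ethylnonan-2-ol.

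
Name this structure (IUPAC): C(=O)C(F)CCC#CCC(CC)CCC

The longest carbon chain that includes the –CHO group and the multiple bond has 11 carbons, so the parent hydride is undecane.
The highest-priority functional group is an aldehyde (terminal –CHO), so the name ends in -al.
There is one C≡C triple bond, indicated by the ending -yne.
Number the chain so that the aldehyde carbon is C-1 by definition.
With this numbering: the triple bond between C-5 and C-6; an ethyl group at C-8; a fluoro group at C-2.
The substituents are ordered alphabetically, ignoring any di-/tri- multipliers.
Putting it together: 8-ethyl-2-fluoroundec-5-ynal.

8-ethyl-2-fluoroundec-5-ynal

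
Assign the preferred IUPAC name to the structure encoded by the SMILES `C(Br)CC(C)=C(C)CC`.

The longest chain bearing the multiple bond is 6 carbons long (hexane).
The chain contains a C=C double bond, so the unsaturation ending is -ene.
Choose the numbering such that the substituent locant set {1,3,4} is lower than {3,4,6} at the first point of difference.
With this numbering: the double bond between C-3 and C-4; a bromo group at C-1; methyl groups at C-3 and C-4.
The substituents are ordered alphabetically, ignoring any di-/tri- multipliers.
Putting it together: 1-bromo-3,4-dimethylhex-3-ene.

1-bromo-3,4-dimethylhex-3-ene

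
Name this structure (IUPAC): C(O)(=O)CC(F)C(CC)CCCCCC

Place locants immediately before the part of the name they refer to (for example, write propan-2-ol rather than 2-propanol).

Counting along the main chain through the –COOH group gives 10 carbons: the parent is decane.
The highest-priority functional group is a carboxylic acid (terminal –COOH), so the name ends in -oic acid.
Number the chain so that the carboxylic acid carbon is C-1 by definition.
That gives an ethyl group at C-4; a fluoro group at C-3.
Prefixes are listed alphabetically: ethyl, fluoro.
Assembling the pieces gives 4-ethyl-3-fluorodecanoic acid.

4-ethyl-3-fluorodecanoic acid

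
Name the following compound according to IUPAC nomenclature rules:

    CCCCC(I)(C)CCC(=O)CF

1-fluoro-5-iodo-5-methylnonan-2-one

Counting along the main chain through the carbonyl gives 9 carbons: the parent is nonane.
The principal characteristic group is a ketone (C=O on an internal carbon), named with the suffix -one.
Choose the numbering such that numbering from this end puts the carbonyl group at C-2 rather than C-8.
That gives the carbonyl at C-2; a fluoro group at C-1; an iodo group at C-5; a methyl group at C-5.
The substituents are ordered alphabetically, ignoring any di-/tri- multipliers.
The name is 1-fluoro-5-iodo-5-methylnonan-2-one.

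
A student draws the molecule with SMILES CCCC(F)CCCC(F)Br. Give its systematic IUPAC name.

1-bromo-1,5-difluorooctane

The parent chain contains 8 carbons (octane).
The numbering direction is chosen so that the substituent locant set {1,1,5} is lower than {4,8,8} at the first point of difference.
That gives a bromo group at C-1; fluoro groups at C-1 and C-5.
Substituent prefixes are cited in alphabetical order (multiplying prefixes like di-/tri- are ignored for ordering).
Putting it together: 1-bromo-1,5-difluorooctane.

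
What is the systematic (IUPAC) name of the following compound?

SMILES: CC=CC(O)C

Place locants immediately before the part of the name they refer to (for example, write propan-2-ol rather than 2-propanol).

The longest carbon chain that includes the –OH group and the multiple bond has 5 carbons, so the parent hydride is pentane.
The principal characteristic group is an alcohol (–OH), named with the suffix -ol.
The chain contains a C=C double bond, so the unsaturation ending is -ene.
The numbering direction is chosen so that numbering from this end puts the hydroxyl group at C-2 rather than C-4.
With this numbering: the hydroxyl at C-2; the double bond between C-3 and C-4.
The name is pent-3-en-2-ol.

pent-3-en-2-ol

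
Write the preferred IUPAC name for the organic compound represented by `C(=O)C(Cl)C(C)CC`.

2-chloro-3-methylpentanal

The longest chain bearing the –CHO group is 5 carbons long (pentane).
An aldehyde (terminal –CHO) is the principal characteristic group, giving the suffix -al.
Choose the numbering such that the aldehyde carbon is C-1 by definition.
That gives a chloro group at C-2; a methyl group at C-3.
The substituents are ordered alphabetically, ignoring any di-/tri- multipliers.
Putting it together: 2-chloro-3-methylpentanal.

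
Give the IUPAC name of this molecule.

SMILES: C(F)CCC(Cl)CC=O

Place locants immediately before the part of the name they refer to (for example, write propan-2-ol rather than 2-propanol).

The longest carbon chain that includes the –CHO group has 6 carbons, so the parent hydride is hexane.
An aldehyde (terminal –CHO) is the principal characteristic group, giving the suffix -al.
Choose the numbering such that the aldehyde carbon is C-1 by definition.
That gives a chloro group at C-3; a fluoro group at C-6.
Substituent prefixes are cited in alphabetical order (multiplying prefixes like di-/tri- are ignored for ordering).
The name is 3-chloro-6-fluorohexanal.

3-chloro-6-fluorohexanal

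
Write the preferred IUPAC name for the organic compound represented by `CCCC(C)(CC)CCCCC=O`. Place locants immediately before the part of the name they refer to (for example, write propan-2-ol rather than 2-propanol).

The longest chain bearing the –CHO group is 9 carbons long (nonane).
An aldehyde (terminal –CHO) is the principal characteristic group, giving the suffix -al.
Choose the numbering such that the aldehyde carbon is C-1 by definition.
With this numbering: an ethyl group at C-6; a methyl group at C-6.
Substituent prefixes are cited in alphabetical order (multiplying prefixes like di-/tri- are ignored for ordering).
Assembling the pieces gives 6-ethyl-6-methylnonanal.

6-ethyl-6-methylnonanal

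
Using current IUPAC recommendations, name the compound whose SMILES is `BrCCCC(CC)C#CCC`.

8-bromo-5-ethyloct-3-yne

The longest carbon chain that includes the multiple bond has 8 carbons, so the parent hydride is octane.
A C≡C triple bond in the chain gives the infix -yne-.
Choose the numbering such that numbering from this end puts the triple bond at C-3 rather than C-5.
This places the triple bond between C-3 and C-4; a bromo group at C-8; an ethyl group at C-5.
Prefixes are listed alphabetically: bromo, ethyl.
Putting it together: 8-bromo-5-ethyloct-3-yne.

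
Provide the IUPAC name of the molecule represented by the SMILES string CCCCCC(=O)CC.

The longest carbon chain that includes the carbonyl has 8 carbons, so the parent hydride is octane.
The highest-priority functional group is a ketone (C=O on an internal carbon), so the name ends in -one.
Choose the numbering such that numbering from this end puts the carbonyl group at C-3 rather than C-6.
This places the carbonyl at C-3.
The name is octan-3-one.

octan-3-one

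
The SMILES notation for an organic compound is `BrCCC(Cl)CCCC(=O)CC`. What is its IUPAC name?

9-bromo-7-chlorononan-3-one

The longest chain bearing the carbonyl is 9 carbons long (nonane).
The highest-priority functional group is a ketone (C=O on an internal carbon), so the name ends in -one.
Number the chain so that numbering from this end puts the carbonyl group at C-3 rather than C-7.
With this numbering: the carbonyl at C-3; a bromo group at C-9; a chloro group at C-7.
Substituent prefixes are cited in alphabetical order (multiplying prefixes like di-/tri- are ignored for ordering).
The name is 9-bromo-7-chlorononan-3-one.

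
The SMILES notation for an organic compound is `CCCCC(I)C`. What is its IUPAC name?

The longest continuous carbon chain has 6 atoms, so the parent hydride is hexane.
The numbering direction is chosen so that the substituent locant set {2} is lower than {5} at the first point of difference.
That gives an iodo group at C-2.
Assembling the pieces gives 2-iodohexane.

2-iodohexane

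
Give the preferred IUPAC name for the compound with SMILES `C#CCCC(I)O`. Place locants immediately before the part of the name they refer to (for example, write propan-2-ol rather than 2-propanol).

The longest carbon chain that includes the –OH group and the multiple bond has 5 carbons, so the parent hydride is pentane.
The principal characteristic group is an alcohol (–OH), named with the suffix -ol.
The chain contains a C≡C triple bond, so the unsaturation ending is -yne.
Number the chain so that numbering from this end puts the hydroxyl group at C-1 rather than C-5.
That gives the hydroxyl at C-1; the triple bond between C-4 and C-5; an iodo group at C-1.
Assembling the pieces gives 1-iodopent-4-yn-1-ol.

1-iodopent-4-yn-1-ol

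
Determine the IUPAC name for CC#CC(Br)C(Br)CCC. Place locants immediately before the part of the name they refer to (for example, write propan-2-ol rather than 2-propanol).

4,5-dibromooct-2-yne

The longest chain bearing the multiple bond is 8 carbons long (octane).
There is one C≡C triple bond, indicated by the ending -yne.
Choose the numbering such that numbering from this end puts the triple bond at C-2 rather than C-6.
This places the triple bond between C-2 and C-3; bromo groups at C-4 and C-5.
Putting it together: 4,5-dibromooct-2-yne.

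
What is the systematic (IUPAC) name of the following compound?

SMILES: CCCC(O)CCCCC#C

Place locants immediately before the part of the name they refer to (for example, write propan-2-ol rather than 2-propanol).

The longest chain bearing the –OH group and the multiple bond is 10 carbons long (decane).
The highest-priority functional group is an alcohol (–OH), so the name ends in -ol.
There is one C≡C triple bond, indicated by the ending -yne.
Number the chain so that numbering from this end puts the hydroxyl group at C-4 rather than C-7.
That gives the hydroxyl at C-4; the triple bond between C-9 and C-10.
Assembling the pieces gives dec-9-yn-4-ol.

dec-9-yn-4-ol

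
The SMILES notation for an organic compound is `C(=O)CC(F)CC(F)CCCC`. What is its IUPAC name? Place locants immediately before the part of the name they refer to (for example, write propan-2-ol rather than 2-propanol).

The longest carbon chain that includes the –CHO group has 9 carbons, so the parent hydride is nonane.
The principal characteristic group is an aldehyde (terminal –CHO), named with the suffix -al.
Choose the numbering such that the aldehyde carbon is C-1 by definition.
This places fluoro groups at C-3 and C-5.
Putting it together: 3,5-difluorononanal.

3,5-difluorononanal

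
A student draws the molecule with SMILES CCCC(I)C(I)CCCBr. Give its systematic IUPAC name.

1-bromo-4,5-diiodooctane

The parent chain contains 8 carbons (octane).
Choose the numbering such that the substituent locant set {1,4,5} is lower than {4,5,8} at the first point of difference.
This places a bromo group at C-1; iodo groups at C-4 and C-5.
The substituents are ordered alphabetically, ignoring any di-/tri- multipliers.
Putting it together: 1-bromo-4,5-diiodooctane.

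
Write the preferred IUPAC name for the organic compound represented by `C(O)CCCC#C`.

The longest carbon chain that includes the –OH group and the multiple bond has 6 carbons, so the parent hydride is hexane.
The principal characteristic group is an alcohol (–OH), named with the suffix -ol.
The chain contains a C≡C triple bond, so the unsaturation ending is -yne.
Number the chain so that numbering from this end puts the hydroxyl group at C-1 rather than C-6.
With this numbering: the hydroxyl at C-1; the triple bond between C-5 and C-6.
Putting it together: hex-5-yn-1-ol.

hex-5-yn-1-ol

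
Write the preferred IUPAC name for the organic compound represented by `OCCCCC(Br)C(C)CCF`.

5-bromo-8-fluoro-6-methyloctan-1-ol

The longest chain bearing the –OH group is 8 carbons long (octane).
The principal characteristic group is an alcohol (–OH), named with the suffix -ol.
Number the chain so that numbering from this end puts the hydroxyl group at C-1 rather than C-8.
This places the hydroxyl at C-1; a bromo group at C-5; a fluoro group at C-8; a methyl group at C-6.
Prefixes are listed alphabetically: bromo, fluoro, methyl.
Assembling the pieces gives 5-bromo-8-fluoro-6-methyloctan-1-ol.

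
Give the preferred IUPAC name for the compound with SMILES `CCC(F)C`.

The parent chain contains 4 carbons (butane).
Choose the numbering such that the substituent locant set {2} is lower than {3} at the first point of difference.
With this numbering: a fluoro group at C-2.
The name is 2-fluorobutane.

2-fluorobutane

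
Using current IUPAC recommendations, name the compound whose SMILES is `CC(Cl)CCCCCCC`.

2-chlorononane

The longest continuous carbon chain has 9 atoms, so the parent hydride is nonane.
Choose the numbering such that the substituent locant set {2} is lower than {8} at the first point of difference.
This places a chloro group at C-2.
Putting it together: 2-chlorononane.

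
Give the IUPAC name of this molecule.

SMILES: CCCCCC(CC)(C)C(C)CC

The parent chain contains 9 carbons (nonane).
Choose the numbering such that the substituent locant set {3,4,4} is lower than {6,6,7} at the first point of difference.
With this numbering: an ethyl group at C-4; methyl groups at C-3 and C-4.
Prefixes are listed alphabetically: ethyl, methyl.
The name is 4-ethyl-3,4-dimethylnonane.

4-ethyl-3,4-dimethylnonane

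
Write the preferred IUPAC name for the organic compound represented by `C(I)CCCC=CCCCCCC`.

1-iodododec-5-ene

The longest carbon chain that includes the multiple bond has 12 carbons, so the parent hydride is dodecane.
The chain contains a C=C double bond, so the unsaturation ending is -ene.
The numbering direction is chosen so that numbering from this end puts the double bond at C-5 rather than C-7.
That gives the double bond between C-5 and C-6; an iodo group at C-1.
Putting it together: 1-iodododec-5-ene.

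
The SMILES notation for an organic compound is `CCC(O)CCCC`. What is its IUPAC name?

heptan-3-ol

The longest chain bearing the –OH group is 7 carbons long (heptane).
The principal characteristic group is an alcohol (–OH), named with the suffix -ol.
The numbering direction is chosen so that numbering from this end puts the hydroxyl group at C-3 rather than C-5.
With this numbering: the hydroxyl at C-3.
The name is heptan-3-ol.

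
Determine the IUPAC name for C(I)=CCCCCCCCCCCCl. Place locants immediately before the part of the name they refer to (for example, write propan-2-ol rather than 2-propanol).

12-chloro-1-iodododec-1-ene

Counting along the main chain through the multiple bond gives 12 carbons: the parent is dodecane.
The chain contains a C=C double bond, so the unsaturation ending is -ene.
The numbering direction is chosen so that numbering from this end puts the double bond at C-1 rather than C-11.
This places the double bond between C-1 and C-2; a chloro group at C-12; an iodo group at C-1.
The substituents are ordered alphabetically, ignoring any di-/tri- multipliers.
Putting it together: 12-chloro-1-iodododec-1-ene.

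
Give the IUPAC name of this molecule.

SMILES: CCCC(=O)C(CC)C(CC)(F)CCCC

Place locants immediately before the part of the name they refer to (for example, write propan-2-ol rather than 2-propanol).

The longest chain bearing the carbonyl is 10 carbons long (decane).
A ketone (C=O on an internal carbon) is the principal characteristic group, giving the suffix -one.
The numbering direction is chosen so that numbering from this end puts the carbonyl group at C-4 rather than C-7.
That gives the carbonyl at C-4; ethyl groups at C-5 and C-6; a fluoro group at C-6.
Prefixes are listed alphabetically: ethyl, fluoro.
Putting it together: 5,6-diethyl-6-fluorodecan-4-one.

5,6-diethyl-6-fluorodecan-4-one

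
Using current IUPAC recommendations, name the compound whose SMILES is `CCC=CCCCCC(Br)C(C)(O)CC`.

4-bromo-3-methyldodec-9-en-3-ol

The longest carbon chain that includes the –OH group and the multiple bond has 12 carbons, so the parent hydride is dodecane.
The principal characteristic group is an alcohol (–OH), named with the suffix -ol.
There is one C=C double bond, indicated by the ending -ene.
Number the chain so that numbering from this end puts the hydroxyl group at C-3 rather than C-10.
With this numbering: the hydroxyl at C-3; the double bond between C-9 and C-10; a bromo group at C-4; a methyl group at C-3.
The substituents are ordered alphabetically, ignoring any di-/tri- multipliers.
The name is 4-bromo-3-methyldodec-9-en-3-ol.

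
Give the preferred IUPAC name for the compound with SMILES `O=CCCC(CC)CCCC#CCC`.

Counting along the main chain through the –CHO group and the multiple bond gives 11 carbons: the parent is undecane.
The principal characteristic group is an aldehyde (terminal –CHO), named with the suffix -al.
The chain contains a C≡C triple bond, so the unsaturation ending is -yne.
Choose the numbering such that the aldehyde carbon is C-1 by definition.
This places the triple bond between C-8 and C-9; an ethyl group at C-4.
Assembling the pieces gives 4-ethylundec-8-ynal.

4-ethylundec-8-ynal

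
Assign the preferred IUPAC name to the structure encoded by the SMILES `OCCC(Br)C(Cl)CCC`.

The longest chain bearing the –OH group is 7 carbons long (heptane).
The principal characteristic group is an alcohol (–OH), named with the suffix -ol.
Choose the numbering such that numbering from this end puts the hydroxyl group at C-1 rather than C-7.
That gives the hydroxyl at C-1; a bromo group at C-3; a chloro group at C-4.
The substituents are ordered alphabetically, ignoring any di-/tri- multipliers.
Putting it together: 3-bromo-4-chloroheptan-1-ol.

3-bromo-4-chloroheptan-1-ol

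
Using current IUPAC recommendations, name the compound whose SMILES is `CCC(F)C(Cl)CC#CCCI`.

Counting along the main chain through the multiple bond gives 9 carbons: the parent is nonane.
A C≡C triple bond in the chain gives the infix -yne-.
The numbering direction is chosen so that numbering from this end puts the triple bond at C-3 rather than C-6.
That gives the triple bond between C-3 and C-4; a chloro group at C-6; a fluoro group at C-7; an iodo group at C-1.
The substituents are ordered alphabetically, ignoring any di-/tri- multipliers.
Putting it together: 6-chloro-7-fluoro-1-iodonon-3-yne.

6-chloro-7-fluoro-1-iodonon-3-yne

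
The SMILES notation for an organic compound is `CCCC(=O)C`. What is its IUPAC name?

The longest carbon chain that includes the carbonyl has 5 carbons, so the parent hydride is pentane.
The principal characteristic group is a ketone (C=O on an internal carbon), named with the suffix -one.
Number the chain so that numbering from this end puts the carbonyl group at C-2 rather than C-4.
With this numbering: the carbonyl at C-2.
The name is pentan-2-one.

pentan-2-one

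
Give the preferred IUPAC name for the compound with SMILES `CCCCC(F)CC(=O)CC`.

Counting along the main chain through the carbonyl gives 9 carbons: the parent is nonane.
A ketone (C=O on an internal carbon) is the principal characteristic group, giving the suffix -one.
Number the chain so that numbering from this end puts the carbonyl group at C-3 rather than C-7.
That gives the carbonyl at C-3; a fluoro group at C-5.
Putting it together: 5-fluorononan-3-one.

5-fluorononan-3-one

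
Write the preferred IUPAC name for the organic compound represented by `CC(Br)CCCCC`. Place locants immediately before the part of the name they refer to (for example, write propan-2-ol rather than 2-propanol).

The longest continuous carbon chain has 7 atoms, so the parent hydride is heptane.
Choose the numbering such that the substituent locant set {2} is lower than {6} at the first point of difference.
That gives a bromo group at C-2.
Assembling the pieces gives 2-bromoheptane.

2-bromoheptane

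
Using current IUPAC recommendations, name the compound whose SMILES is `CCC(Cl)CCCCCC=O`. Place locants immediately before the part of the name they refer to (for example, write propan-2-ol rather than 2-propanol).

Counting along the main chain through the –CHO group gives 9 carbons: the parent is nonane.
An aldehyde (terminal –CHO) is the principal characteristic group, giving the suffix -al.
Choose the numbering such that the aldehyde carbon is C-1 by definition.
This places a chloro group at C-7.
The name is 7-chlorononanal.

7-chlorononanal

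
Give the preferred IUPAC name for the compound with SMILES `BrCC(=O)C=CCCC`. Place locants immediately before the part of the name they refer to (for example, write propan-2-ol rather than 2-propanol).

1-bromohept-3-en-2-one

The longest carbon chain that includes the carbonyl and the multiple bond has 7 carbons, so the parent hydride is heptane.
The principal characteristic group is a ketone (C=O on an internal carbon), named with the suffix -one.
The chain contains a C=C double bond, so the unsaturation ending is -ene.
The numbering direction is chosen so that numbering from this end puts the carbonyl group at C-2 rather than C-6.
That gives the carbonyl at C-2; the double bond between C-3 and C-4; a bromo group at C-1.
The name is 1-bromohept-3-en-2-one.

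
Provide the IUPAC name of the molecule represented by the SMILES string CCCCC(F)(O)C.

The longest chain bearing the –OH group is 6 carbons long (hexane).
The highest-priority functional group is an alcohol (–OH), so the name ends in -ol.
Number the chain so that numbering from this end puts the hydroxyl group at C-2 rather than C-5.
This places the hydroxyl at C-2; a fluoro group at C-2.
Putting it together: 2-fluorohexan-2-ol.

2-fluorohexan-2-ol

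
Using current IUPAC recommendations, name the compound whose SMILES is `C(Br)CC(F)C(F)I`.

The parent chain contains 4 carbons (butane).
Choose the numbering such that the substituent locant set {1,1,2,4} is lower than {1,3,4,4} at the first point of difference.
This places a bromo group at C-4; fluoro groups at C-1 and C-2; an iodo group at C-1.
Substituent prefixes are cited in alphabetical order (multiplying prefixes like di-/tri- are ignored for ordering).
Putting it together: 4-bromo-1,2-difluoro-1-iodobutane.

4-bromo-1,2-difluoro-1-iodobutane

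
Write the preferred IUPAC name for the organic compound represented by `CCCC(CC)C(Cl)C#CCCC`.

The longest chain bearing the multiple bond is 10 carbons long (decane).
A C≡C triple bond in the chain gives the infix -yne-.
Choose the numbering such that numbering from this end puts the triple bond at C-4 rather than C-6.
This places the triple bond between C-4 and C-5; a chloro group at C-6; an ethyl group at C-7.
The substituents are ordered alphabetically, ignoring any di-/tri- multipliers.
The name is 6-chloro-7-ethyldec-4-yne.

6-chloro-7-ethyldec-4-yne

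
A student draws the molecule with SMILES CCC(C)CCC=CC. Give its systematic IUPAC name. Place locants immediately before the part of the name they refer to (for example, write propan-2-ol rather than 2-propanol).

Counting along the main chain through the multiple bond gives 8 carbons: the parent is octane.
There is one C=C double bond, indicated by the ending -ene.
Choose the numbering such that numbering from this end puts the double bond at C-2 rather than C-6.
This places the double bond between C-2 and C-3; a methyl group at C-6.
Putting it together: 6-methyloct-2-ene.

6-methyloct-2-ene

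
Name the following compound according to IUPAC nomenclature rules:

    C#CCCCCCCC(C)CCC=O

Counting along the main chain through the –CHO group and the multiple bond gives 12 carbons: the parent is dodecane.
The principal characteristic group is an aldehyde (terminal –CHO), named with the suffix -al.
There is one C≡C triple bond, indicated by the ending -yne.
Choose the numbering such that the aldehyde carbon is C-1 by definition.
This places the triple bond between C-11 and C-12; a methyl group at C-4.
The name is 4-methyldodec-11-ynal.

4-methyldodec-11-ynal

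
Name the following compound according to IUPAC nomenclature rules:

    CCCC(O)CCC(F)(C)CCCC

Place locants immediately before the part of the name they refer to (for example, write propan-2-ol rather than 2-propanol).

7-fluoro-7-methylundecan-4-ol

The longest carbon chain that includes the –OH group has 11 carbons, so the parent hydride is undecane.
The highest-priority functional group is an alcohol (–OH), so the name ends in -ol.
Choose the numbering such that numbering from this end puts the hydroxyl group at C-4 rather than C-8.
With this numbering: the hydroxyl at C-4; a fluoro group at C-7; a methyl group at C-7.
The substituents are ordered alphabetically, ignoring any di-/tri- multipliers.
Putting it together: 7-fluoro-7-methylundecan-4-ol.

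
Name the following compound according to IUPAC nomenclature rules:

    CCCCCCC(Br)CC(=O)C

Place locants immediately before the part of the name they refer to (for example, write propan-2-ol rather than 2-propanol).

The longest carbon chain that includes the carbonyl has 10 carbons, so the parent hydride is decane.
The highest-priority functional group is a ketone (C=O on an internal carbon), so the name ends in -one.
The numbering direction is chosen so that numbering from this end puts the carbonyl group at C-2 rather than C-9.
This places the carbonyl at C-2; a bromo group at C-4.
Assembling the pieces gives 4-bromodecan-2-one.

4-bromodecan-2-one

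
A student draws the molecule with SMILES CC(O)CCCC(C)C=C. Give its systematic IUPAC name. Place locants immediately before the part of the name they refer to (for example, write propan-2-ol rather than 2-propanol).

6-methyloct-7-en-2-ol

Counting along the main chain through the –OH group and the multiple bond gives 8 carbons: the parent is octane.
An alcohol (–OH) is the principal characteristic group, giving the suffix -ol.
There is one C=C double bond, indicated by the ending -ene.
Number the chain so that numbering from this end puts the hydroxyl group at C-2 rather than C-7.
This places the hydroxyl at C-2; the double bond between C-7 and C-8; a methyl group at C-6.
Putting it together: 6-methyloct-7-en-2-ol.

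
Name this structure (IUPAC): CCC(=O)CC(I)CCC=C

The longest chain bearing the carbonyl and the multiple bond is 9 carbons long (nonane).
A ketone (C=O on an internal carbon) is the principal characteristic group, giving the suffix -one.
A C=C double bond in the chain gives the infix -ene-.
The numbering direction is chosen so that numbering from this end puts the carbonyl group at C-3 rather than C-7.
With this numbering: the carbonyl at C-3; the double bond between C-8 and C-9; an iodo group at C-5.
Assembling the pieces gives 5-iodonon-8-en-3-one.

5-iodonon-8-en-3-one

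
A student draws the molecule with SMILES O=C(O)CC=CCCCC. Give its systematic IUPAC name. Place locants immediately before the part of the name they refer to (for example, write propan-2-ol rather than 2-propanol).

Counting along the main chain through the –COOH group and the multiple bond gives 8 carbons: the parent is octane.
The principal characteristic group is a carboxylic acid (terminal –COOH), named with the suffix -oic acid.
There is one C=C double bond, indicated by the ending -ene.
The numbering direction is chosen so that the carboxylic acid carbon is C-1 by definition.
This places the double bond between C-3 and C-4.
Assembling the pieces gives oct-3-enoic acid.

oct-3-enoic acid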